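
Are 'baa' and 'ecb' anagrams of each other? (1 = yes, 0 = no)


Sort characters of 'baa': 'aab'
Sort characters of 'ecb': 'bce'
Sorted forms differ -> they are NOT anagrams
Result: 0

0


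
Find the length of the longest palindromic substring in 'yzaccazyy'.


Scanning 'yzaccazyy' for palindromic substrings.
Substring at positions 0-7: 'yzaccazy'.
Check: reverse('yzaccazy') = 'yzaccazy' -> palindrome confirmed.
Neighbouring characters ('-' / 'y') break symmetry, so it cannot extend further.
No longer palindromic substring exists; longest length = 8

8


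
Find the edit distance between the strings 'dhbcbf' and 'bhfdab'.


Building DP table for s1='dhbcbf' (len 6) and s2='bhfdab' (len 6):
       b  h  f  d  a  b
    0  1  2  3  4  5  6
  d 1  1  2  3  3  4  5
  h 2  2  1  2  3  4  5
  b 3  2  2  2  3  4  4
  c 4  3  3  3  3  4  5
  b 5  4  4  4  4  4  4
  f 6  5  5  4  5  5  5
Edit distance = dp[6][6] = 5

5


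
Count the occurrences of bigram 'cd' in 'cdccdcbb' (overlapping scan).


Scanning 'cdccdcbb' for bigram 'cd':
  Position 0: 'cd' -> MATCH
  Position 1: 'dc' -> no
  Position 2: 'cc' -> no
  Position 3: 'cd' -> MATCH
  Position 4: 'dc' -> no
  Position 5: 'cb' -> no
  Position 6: 'bb' -> no
Total matches: 2

2


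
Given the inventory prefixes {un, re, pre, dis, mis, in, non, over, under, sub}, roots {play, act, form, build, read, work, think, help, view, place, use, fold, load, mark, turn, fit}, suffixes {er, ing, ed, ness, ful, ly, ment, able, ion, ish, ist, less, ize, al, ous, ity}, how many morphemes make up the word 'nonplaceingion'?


Segmenting 'nonplaceingion' against the inventory:
  'non' -> prefix (morpheme 1)
  'place' -> root (morpheme 2)
  'ing' -> suffix (morpheme 3)
  'ion' -> suffix (morpheme 4)
Total morphemes: 4

4


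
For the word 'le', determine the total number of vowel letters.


Scanning each character of 'le':
  Position 1: 'l' -> consonant (running count: 0)
  Position 2: 'e' -> vowel (running count: 1)
Total vowels: 1

1


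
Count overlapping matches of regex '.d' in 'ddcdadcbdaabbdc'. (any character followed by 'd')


Pattern: .d means any character followed by 'd'.
Scanning 'ddcdadcbdaabbdc' position-by-position:
  Pos 0: window 'dd' -> MATCH
  Pos 1: window 'dc' -> no
  Pos 2: window 'cd' -> MATCH
  Pos 3: window 'da' -> no
  Pos 4: window 'ad' -> MATCH
  Pos 5: window 'dc' -> no
  Pos 6: window 'cb' -> no
  Pos 7: window 'bd' -> MATCH
  Pos 8: window 'da' -> no
  Pos 9: window 'aa' -> no
  Pos 10: window 'ab' -> no
  Pos 11: window 'bb' -> no
  Pos 12: window 'bd' -> MATCH
  Pos 13: window 'dc' -> no
  Pos 14: window 'c' -> no
Total matches: 5

5


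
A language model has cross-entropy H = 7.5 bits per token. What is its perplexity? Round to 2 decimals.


Perplexity formula: PP = 2^H
H = 7.5
PP = 2^7.5
Decompose: 2^7.5 = 2^7 * 2^0.5 = 2^7 * sqrt(2)
2^7 = 128, sqrt(2) ~ 1.4142136
PP ~ 128 * 1.4142136 = 181.0193408
Rounded to 2 decimals: 181.02

181.02


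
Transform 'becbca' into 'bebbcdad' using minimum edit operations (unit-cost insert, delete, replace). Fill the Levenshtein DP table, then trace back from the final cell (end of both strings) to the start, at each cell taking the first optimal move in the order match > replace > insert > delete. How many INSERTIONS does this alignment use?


Edit distance = 3. Backtracking from cell (6, 8) with preference match > replace > insert > delete,
then listing the resulting alignment 'becbca' -> 'bebbcdad' left to right:
  Step 1: keep 'b'
  Step 2: keep 'e'
  Step 3: replace c->b
  Step 4: keep 'b'
  Step 5: keep 'c'
  Step 6: insert 'd' [insertion #1]
  Step 7: keep 'a'
  Step 8: insert 'd' [insertion #2]
Total insertions: 2

2


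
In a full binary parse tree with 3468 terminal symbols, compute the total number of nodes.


Leaf nodes (terminals): 3468
Internal nodes = n - 1 = 3468 - 1 = 3467
Total = leaves + internal = 3468 + 3467 = 6935

6935


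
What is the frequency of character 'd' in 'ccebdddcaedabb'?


Scanning 'ccebdddcaedabb' for 'd':
  Position 4: 'd' -> MATCH (count: 1)
  Position 5: 'd' -> MATCH (count: 2)
  Position 6: 'd' -> MATCH (count: 3)
  Position 10: 'd' -> MATCH (count: 4)
Total occurrences of 'd': 4

4


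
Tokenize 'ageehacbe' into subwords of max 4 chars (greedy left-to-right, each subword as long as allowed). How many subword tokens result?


'ageehacbe' has 9 characters.
Chunking with max size 4:
  Chunk 1: 'agee' (positions 0-3)
  Chunk 2: 'hacb' (positions 4-7)
  Chunk 3: 'e' (positions 8-8)
Total chunks: ceil(9 / 4) = 3

3


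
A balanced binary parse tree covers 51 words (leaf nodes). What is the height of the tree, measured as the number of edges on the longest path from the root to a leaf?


In a balanced binary tree with n leaves the deepest leaf is ceil(log2(n)) edges below the root.
log2(51) = 5.6724
ceil(5.6724) = 6
height (edges) = 6

6


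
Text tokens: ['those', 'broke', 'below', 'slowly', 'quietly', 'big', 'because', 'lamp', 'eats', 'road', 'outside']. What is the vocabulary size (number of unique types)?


Listing all tokens and tracking unique types:
  Token 1: 'those' -> NEW (unique so far: 1)
  Token 2: 'broke' -> NEW (unique so far: 2)
  Token 3: 'below' -> NEW (unique so far: 3)
  Token 4: 'slowly' -> NEW (unique so far: 4)
  Token 5: 'quietly' -> NEW (unique so far: 5)
  Token 6: 'big' -> NEW (unique so far: 6)
  Token 7: 'because' -> NEW (unique so far: 7)
  Token 8: 'lamp' -> NEW (unique so far: 8)
  Token 9: 'eats' -> NEW (unique so far: 9)
  Token 10: 'road' -> NEW (unique so far: 10)
  Token 11: 'outside' -> NEW (unique so far: 11)
Unique types: ('because', 'below', 'big', 'broke', 'eats', 'lamp', 'outside', 'quietly', 'road', 'slowly', 'those')
Vocabulary size: 11

11


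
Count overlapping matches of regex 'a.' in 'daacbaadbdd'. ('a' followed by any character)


Pattern: a. means 'a' followed by any character.
Scanning 'daacbaadbdd' position-by-position:
  Pos 0: window 'da' -> no
  Pos 1: window 'aa' -> MATCH
  Pos 2: window 'ac' -> MATCH
  Pos 3: window 'cb' -> no
  Pos 4: window 'ba' -> no
  Pos 5: window 'aa' -> MATCH
  Pos 6: window 'ad' -> MATCH
  Pos 7: window 'db' -> no
  Pos 8: window 'bd' -> no
  Pos 9: window 'dd' -> no
  Pos 10: window 'd' -> no
Total matches: 4

4


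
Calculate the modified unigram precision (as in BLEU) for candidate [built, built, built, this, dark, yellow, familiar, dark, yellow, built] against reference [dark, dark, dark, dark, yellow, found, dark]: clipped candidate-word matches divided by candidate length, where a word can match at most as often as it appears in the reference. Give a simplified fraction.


Reference word counts: {'dark': 5, 'found': 1, 'yellow': 1}
Checking each candidate word (with clipping):
  'built' -> not in reference -> no match (matches: 0)
  'built' -> not in reference -> no match (matches: 0)
  'built' -> not in reference -> no match (matches: 0)
  'this' -> not in reference -> no match (matches: 0)
  'dark' -> in reference (ref count 5, used 1/5) -> match (matches: 1)
  'yellow' -> in reference (ref count 1, used 1/1) -> match (matches: 2)
  'familiar' -> not in reference -> no match (matches: 2)
  'dark' -> in reference (ref count 5, used 2/5) -> match (matches: 3)
  'yellow' -> ref count 1 already used up (1/1) -> clipped, no match (matches: 3)
  'built' -> not in reference -> no match (matches: 3)
Clipped matches: 3, Candidate length: 10
Precision = 3/10

3/10


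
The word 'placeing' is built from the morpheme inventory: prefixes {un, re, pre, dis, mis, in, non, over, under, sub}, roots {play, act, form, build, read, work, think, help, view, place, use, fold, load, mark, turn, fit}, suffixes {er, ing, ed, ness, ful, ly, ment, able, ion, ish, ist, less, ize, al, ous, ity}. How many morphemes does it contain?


Segmenting 'placeing' against the inventory:
  'place' -> root (morpheme 1)
  'ing' -> suffix (morpheme 2)
Total morphemes: 2

2


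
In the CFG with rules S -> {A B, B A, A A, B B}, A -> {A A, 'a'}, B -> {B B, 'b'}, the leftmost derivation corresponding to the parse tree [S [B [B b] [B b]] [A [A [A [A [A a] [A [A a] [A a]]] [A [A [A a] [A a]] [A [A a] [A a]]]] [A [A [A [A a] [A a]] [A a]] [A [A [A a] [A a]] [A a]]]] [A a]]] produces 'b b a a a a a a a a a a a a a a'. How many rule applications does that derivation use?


Every bracketed nonterminal node [X ...] in the tree is produced by exactly one rule application.
Reading the tree off as a leftmost derivation:
  Step 1: S  =>  B A   (applied S -> B A)
  Step 2: B A  =>  B B A   (applied B -> B B)
  Step 3: B B A  =>  b B A   (applied B -> b)
  Step 4: b B A  =>  b b A   (applied B -> b)
  Step 5: b b A  =>  b b A A   (applied A -> A A)
  Step 6: b b A A  =>  b b A A A   (applied A -> A A)
  Step 7: b b A A A  =>  b b A A A A   (applied A -> A A)
  Step 8: b b A A A A  =>  b b A A A A A   (applied A -> A A)
  Step 9: b b A A A A A  =>  b b a A A A A   (applied A -> a)
  Step 10: b b a A A A A  =>  b b a A A A A A   (applied A -> A A)
  Step 11: b b a A A A A A  =>  b b a a A A A A   (applied A -> a)
  Step 12: b b a a A A A A  =>  b b a a a A A A   (applied A -> a)
  Step 13: b b a a a A A A  =>  b b a a a A A A A   (applied A -> A A)
  Step 14: b b a a a A A A A  =>  b b a a a A A A A A   (applied A -> A A)
  Step 15: b b a a a A A A A A  =>  b b a a a a A A A A   (applied A -> a)
  Step 16: b b a a a a A A A A  =>  b b a a a a a A A A   (applied A -> a)
  Step 17: b b a a a a a A A A  =>  b b a a a a a A A A A   (applied A -> A A)
  Step 18: b b a a a a a A A A A  =>  b b a a a a a a A A A   (applied A -> a)
  Step 19: b b a a a a a a A A A  =>  b b a a a a a a a A A   (applied A -> a)
  Step 20: b b a a a a a a a A A  =>  b b a a a a a a a A A A   (applied A -> A A)
  Step 21: b b a a a a a a a A A A  =>  b b a a a a a a a A A A A   (applied A -> A A)
  Step 22: b b a a a a a a a A A A A  =>  b b a a a a a a a A A A A A   (applied A -> A A)
  Step 23: b b a a a a a a a A A A A A  =>  b b a a a a a a a a A A A A   (applied A -> a)
  Step 24: b b a a a a a a a a A A A A  =>  b b a a a a a a a a a A A A   (applied A -> a)
  Step 25: b b a a a a a a a a a A A A  =>  b b a a a a a a a a a a A A   (applied A -> a)
  Step 26: b b a a a a a a a a a a A A  =>  b b a a a a a a a a a a A A A   (applied A -> A A)
  Step 27: b b a a a a a a a a a a A A A  =>  b b a a a a a a a a a a A A A A   (applied A -> A A)
  Step 28: b b a a a a a a a a a a A A A A  =>  b b a a a a a a a a a a a A A A   (applied A -> a)
  Step 29: b b a a a a a a a a a a a A A A  =>  b b a a a a a a a a a a a a A A   (applied A -> a)
  Step 30: b b a a a a a a a a a a a a A A  =>  b b a a a a a a a a a a a a a A   (applied A -> a)
  Step 31: b b a a a a a a a a a a a a a A  =>  b b a a a a a a a a a a a a a a   (applied A -> a)
Final yield: b b a a a a a a a a a a a a a a
Total rewrite steps: 31

31


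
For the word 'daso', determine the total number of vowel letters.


Scanning each character of 'daso':
  Position 1: 'd' -> consonant (running count: 0)
  Position 2: 'a' -> vowel (running count: 1)
  Position 3: 's' -> consonant (running count: 1)
  Position 4: 'o' -> vowel (running count: 2)
Total vowels: 2

2


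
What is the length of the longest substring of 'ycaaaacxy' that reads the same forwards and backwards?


Scanning 'ycaaaacxy' for palindromic substrings.
Substring at positions 1-6: 'caaaac'.
Check: reverse('caaaac') = 'caaaac' -> palindrome confirmed.
Neighbouring characters ('y' / 'x') break symmetry, so it cannot extend further.
No longer palindromic substring exists; longest length = 6

6


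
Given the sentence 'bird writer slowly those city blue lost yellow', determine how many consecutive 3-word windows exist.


Word trigrams from [8] words:
  Trigram 1: (bird writer slowly)
  Trigram 2: (writer slowly those)
  Trigram 3: (slowly those city)
  Trigram 4: (those city blue)
  Trigram 5: (city blue lost)
  Trigram 6: (blue lost yellow)
Total word trigrams: 8 - 2 = 6

6


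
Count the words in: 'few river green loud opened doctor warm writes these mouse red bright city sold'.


Counting words by splitting on spaces:
  Word 1: 'few'
  Word 2: 'river'
  Word 3: 'green'
  Word 4: 'loud'
  Word 5: 'opened'
  Word 6: 'doctor'
  Word 7: 'warm'
  Word 8: 'writes'
  Word 9: 'these'
  Word 10: 'mouse'
  Word 11: 'red'
  Word 12: 'bright'
  Word 13: 'city'
  Word 14: 'sold'
Total words: 14

14


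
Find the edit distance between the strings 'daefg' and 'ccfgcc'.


Building DP table for s1='daefg' (len 5) and s2='ccfgcc' (len 6):
       c  c  f  g  c  c
    0  1  2  3  4  5  6
  d 1  1  2  3  4  5  6
  a 2  2  2  3  4  5  6
  e 3  3  3  3  4  5  6
  f 4  4  4  3  4  5  6
  g 5  5  5  4  3  4  5
Edit distance = dp[5][6] = 5

5


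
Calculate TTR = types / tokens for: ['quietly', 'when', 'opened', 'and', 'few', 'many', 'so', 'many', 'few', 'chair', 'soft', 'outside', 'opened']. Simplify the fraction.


Tokens: 13
Unique types: ('and', 'chair', 'few', 'many', 'opened', 'outside', 'quietly', 'so', 'soft', 'when') = 10
TTR = 10/13
Already in lowest terms.

10/13


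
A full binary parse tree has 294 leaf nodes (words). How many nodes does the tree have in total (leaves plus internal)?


Leaf nodes (terminals): 294
Internal nodes = n - 1 = 294 - 1 = 293
Total = leaves + internal = 294 + 293 = 587

587


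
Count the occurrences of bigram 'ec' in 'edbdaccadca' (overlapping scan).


Scanning 'edbdaccadca' for bigram 'ec':
  Position 0: 'ed' -> no
  Position 1: 'db' -> no
  Position 2: 'bd' -> no
  Position 3: 'da' -> no
  Position 4: 'ac' -> no
  Position 5: 'cc' -> no
  Position 6: 'ca' -> no
  Position 7: 'ad' -> no
  Position 8: 'dc' -> no
  Position 9: 'ca' -> no
Total matches: 0

0


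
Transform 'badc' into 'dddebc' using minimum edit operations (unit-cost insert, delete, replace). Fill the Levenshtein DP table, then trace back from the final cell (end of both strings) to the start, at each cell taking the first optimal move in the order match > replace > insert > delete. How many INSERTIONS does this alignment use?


Edit distance = 4. Backtracking from cell (4, 6) with preference match > replace > insert > delete,
then listing the resulting alignment 'badc' -> 'dddebc' left to right:
  Step 1: replace b->d
  Step 2: replace a->d
  Step 3: keep 'd'
  Step 4: insert 'e' [insertion #1]
  Step 5: insert 'b' [insertion #2]
  Step 6: keep 'c'
Total insertions: 2

2


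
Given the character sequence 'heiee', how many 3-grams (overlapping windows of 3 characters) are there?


String 'heiee' has length L = 5.
Number of overlapping n-grams = L - n + 1
Substituting: 5 - 3 + 1 = 3

3


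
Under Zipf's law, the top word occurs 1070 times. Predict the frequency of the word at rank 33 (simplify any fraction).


Zipf's law: freq(rank) = f1 / rank
f1 = 1070, rank = 33
freq = 1070 / 33
GCD(1070, 33) = 1
Simplified: 1070/33

1070/33


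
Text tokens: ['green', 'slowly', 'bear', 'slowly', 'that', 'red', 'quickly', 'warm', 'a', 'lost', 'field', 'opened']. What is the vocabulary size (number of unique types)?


Listing all tokens and tracking unique types:
  Token 1: 'green' -> NEW (unique so far: 1)
  Token 2: 'slowly' -> NEW (unique so far: 2)
  Token 3: 'bear' -> NEW (unique so far: 3)
  Token 4: 'slowly' -> duplicate (unique so far: 3)
  Token 5: 'that' -> NEW (unique so far: 4)
  Token 6: 'red' -> NEW (unique so far: 5)
  Token 7: 'quickly' -> NEW (unique so far: 6)
  Token 8: 'warm' -> NEW (unique so far: 7)
  Token 9: 'a' -> NEW (unique so far: 8)
  Token 10: 'lost' -> NEW (unique so far: 9)
  Token 11: 'field' -> NEW (unique so far: 10)
  Token 12: 'opened' -> NEW (unique so far: 11)
Unique types: ('a', 'bear', 'field', 'green', 'lost', 'opened', 'quickly', 'red', 'slowly', 'that', 'warm')
Vocabulary size: 11

11


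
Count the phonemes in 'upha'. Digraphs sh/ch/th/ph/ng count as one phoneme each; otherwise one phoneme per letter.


Parsing 'upha' greedily, digraphs first:
  'u' -> vowel phoneme (phonemes so far: 1)
  'ph' -> digraph (1 consonant phoneme) (phonemes so far: 2)
  'a' -> vowel phoneme (phonemes so far: 3)
Total phonemes: 3

3


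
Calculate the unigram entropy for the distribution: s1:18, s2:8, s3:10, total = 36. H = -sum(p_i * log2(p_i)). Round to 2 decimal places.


Computing entropy H = -sum(p_i * log2(p_i)):
  s1: p = 18/36 = 0.5000, -p*log2(p) = 0.5000
  s2: p = 8/36 = 0.2222, -p*log2(p) = 0.4822
  s3: p = 10/36 = 0.2778, -p*log2(p) = 0.5133
H = sum of terms = 1.4955
Rounded to 2 decimals: 1.50

1.50


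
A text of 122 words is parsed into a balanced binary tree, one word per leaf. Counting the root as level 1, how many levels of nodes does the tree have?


In a balanced binary tree with n leaves the deepest leaf is ceil(log2(n)) edges below the root,
so counting node levels inclusive of root and leaves gives ceil(log2(n)) + 1 levels.
log2(122) = 6.9307
ceil(6.9307) = 7
levels = 7 + 1 = 8

8


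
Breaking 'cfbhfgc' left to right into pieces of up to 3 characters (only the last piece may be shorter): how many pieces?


'cfbhfgc' has 7 characters.
Chunking with max size 3:
  Chunk 1: 'cfb' (positions 0-2)
  Chunk 2: 'hfg' (positions 3-5)
  Chunk 3: 'c' (positions 6-6)
Total chunks: ceil(7 / 3) = 3

3


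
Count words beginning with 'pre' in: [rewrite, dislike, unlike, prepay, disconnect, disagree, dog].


Checking each word for prefix 'pre':
  'rewrite' -> no (count: 0)
  'dislike' -> no (count: 0)
  'unlike' -> no (count: 0)
  'prepay' -> YES, starts with 'pre' (count: 1)
  'disconnect' -> no (count: 1)
  'disagree' -> no (count: 1)
  'dog' -> no (count: 1)
Total with prefix 'pre': 1

1


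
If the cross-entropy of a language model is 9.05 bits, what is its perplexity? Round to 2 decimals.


Perplexity formula: PP = 2^H
H = 9.05
PP = 2^9.05
Decompose: 2^9.05 = 2^9 * 2^0.05
2^9 = 512, 2^0.05 ~ 1.0352649
PP ~ 512 * 1.0352649 = 530.0556288
Rounded to 2 decimals: 530.06

530.06


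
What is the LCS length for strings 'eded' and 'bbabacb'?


DP table for LCS of 'eded' and 'bbabacb':
       b  b  a  b  a  c  b
    0  0  0  0  0  0  0  0
  e 0  0  0  0  0  0  0  0
  d 0  0  0  0  0  0  0  0
  e 0  0  0  0  0  0  0  0
  d 0  0  0  0  0  0  0  0
LCS length = 0

0


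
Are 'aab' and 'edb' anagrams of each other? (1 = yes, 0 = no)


Sort characters of 'aab': 'aab'
Sort characters of 'edb': 'bde'
Sorted forms differ -> they are NOT anagrams
Result: 0

0


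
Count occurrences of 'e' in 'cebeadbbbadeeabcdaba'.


Scanning 'cebeadbbbadeeabcdaba' for 'e':
  Position 1: 'e' -> MATCH (count: 1)
  Position 3: 'e' -> MATCH (count: 2)
  Position 11: 'e' -> MATCH (count: 3)
  Position 12: 'e' -> MATCH (count: 4)
Total occurrences of 'e': 4

4


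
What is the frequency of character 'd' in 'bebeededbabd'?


Scanning 'bebeededbabd' for 'd':
  Position 5: 'd' -> MATCH (count: 1)
  Position 7: 'd' -> MATCH (count: 2)
  Position 11: 'd' -> MATCH (count: 3)
Total occurrences of 'd': 3

3


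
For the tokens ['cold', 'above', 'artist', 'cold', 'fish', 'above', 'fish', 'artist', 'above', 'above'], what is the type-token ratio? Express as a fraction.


Tokens: 10
Unique types: ('above', 'artist', 'cold', 'fish') = 4
TTR = 4/10
Simplify: divide both by 2 -> 2/5
TTR = 2/5

2/5


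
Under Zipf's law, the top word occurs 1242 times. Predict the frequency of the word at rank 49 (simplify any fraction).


Zipf's law: freq(rank) = f1 / rank
f1 = 1242, rank = 49
freq = 1242 / 49
GCD(1242, 49) = 1
Simplified: 1242/49

1242/49


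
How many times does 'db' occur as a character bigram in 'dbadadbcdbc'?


Scanning 'dbadadbcdbc' for bigram 'db':
  Position 0: 'db' -> MATCH
  Position 1: 'ba' -> no
  Position 2: 'ad' -> no
  Position 3: 'da' -> no
  Position 4: 'ad' -> no
  Position 5: 'db' -> MATCH
  Position 6: 'bc' -> no
  Position 7: 'cd' -> no
  Position 8: 'db' -> MATCH
  Position 9: 'bc' -> no
Total matches: 3

3


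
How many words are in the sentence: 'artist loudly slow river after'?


Counting words by splitting on spaces:
  Word 1: 'artist'
  Word 2: 'loudly'
  Word 3: 'slow'
  Word 4: 'river'
  Word 5: 'after'
Total words: 5

5


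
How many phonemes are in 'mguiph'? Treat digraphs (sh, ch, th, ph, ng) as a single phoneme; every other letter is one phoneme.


Parsing 'mguiph' greedily, digraphs first:
  'm' -> consonant phoneme (phonemes so far: 1)
  'g' -> consonant phoneme (phonemes so far: 2)
  'u' -> vowel phoneme (phonemes so far: 3)
  'i' -> vowel phoneme (phonemes so far: 4)
  'ph' -> digraph (1 consonant phoneme) (phonemes so far: 5)
Total phonemes: 5

5


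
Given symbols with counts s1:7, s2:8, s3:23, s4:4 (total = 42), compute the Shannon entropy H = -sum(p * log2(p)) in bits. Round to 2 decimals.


Computing entropy H = -sum(p_i * log2(p_i)):
  s1: p = 7/42 = 0.1667, -p*log2(p) = 0.4308
  s2: p = 8/42 = 0.1905, -p*log2(p) = 0.4557
  s3: p = 23/42 = 0.5476, -p*log2(p) = 0.4757
  s4: p = 4/42 = 0.0952, -p*log2(p) = 0.3231
H = sum of terms = 1.6853
Rounded to 2 decimals: 1.69

1.69


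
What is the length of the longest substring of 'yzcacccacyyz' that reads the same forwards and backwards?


Scanning 'yzcacccacyyz' for palindromic substrings.
Substring at positions 2-8: 'cacccac'.
Check: reverse('cacccac') = 'cacccac' -> palindrome confirmed.
Neighbouring characters ('z' / 'y') break symmetry, so it cannot extend further.
No longer palindromic substring exists; longest length = 7

7


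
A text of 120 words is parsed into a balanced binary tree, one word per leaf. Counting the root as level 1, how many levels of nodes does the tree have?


In a balanced binary tree with n leaves the deepest leaf is ceil(log2(n)) edges below the root,
so counting node levels inclusive of root and leaves gives ceil(log2(n)) + 1 levels.
log2(120) = 6.9069
ceil(6.9069) = 7
levels = 7 + 1 = 8

8


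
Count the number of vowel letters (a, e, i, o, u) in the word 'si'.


Scanning each character of 'si':
  Position 1: 's' -> consonant (running count: 0)
  Position 2: 'i' -> vowel (running count: 1)
Total vowels: 1

1


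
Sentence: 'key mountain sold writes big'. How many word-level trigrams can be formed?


Word trigrams from [5] words:
  Trigram 1: (key mountain sold)
  Trigram 2: (mountain sold writes)
  Trigram 3: (sold writes big)
Total word trigrams: 5 - 2 = 3

3


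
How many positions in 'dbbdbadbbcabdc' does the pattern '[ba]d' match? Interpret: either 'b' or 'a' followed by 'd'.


Pattern: [ba]d means either 'b' or 'a' followed by 'd'.
Scanning 'dbbdbadbbcabdc' position-by-position:
  Pos 0: window 'db' -> no
  Pos 1: window 'bb' -> no
  Pos 2: window 'bd' -> MATCH
  Pos 3: window 'db' -> no
  Pos 4: window 'ba' -> no
  Pos 5: window 'ad' -> MATCH
  Pos 6: window 'db' -> no
  Pos 7: window 'bb' -> no
  Pos 8: window 'bc' -> no
  Pos 9: window 'ca' -> no
  Pos 10: window 'ab' -> no
  Pos 11: window 'bd' -> MATCH
  Pos 12: window 'dc' -> no
  Pos 13: window 'c' -> no
Total matches: 3

3


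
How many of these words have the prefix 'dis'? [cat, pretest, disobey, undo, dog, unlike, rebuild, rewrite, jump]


Checking each word for prefix 'dis':
  'cat' -> no (count: 0)
  'pretest' -> no (count: 0)
  'disobey' -> YES, starts with 'dis' (count: 1)
  'undo' -> no (count: 1)
  'dog' -> no (count: 1)
  'unlike' -> no (count: 1)
  'rebuild' -> no (count: 1)
  'rewrite' -> no (count: 1)
  'jump' -> no (count: 1)
Total with prefix 'dis': 1

1


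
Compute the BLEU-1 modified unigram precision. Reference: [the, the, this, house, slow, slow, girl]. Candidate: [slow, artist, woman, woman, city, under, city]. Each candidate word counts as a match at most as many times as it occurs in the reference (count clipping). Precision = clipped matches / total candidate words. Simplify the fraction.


Reference word counts: {'girl': 1, 'house': 1, 'slow': 2, 'the': 2, 'this': 1}
Checking each candidate word (with clipping):
  'slow' -> in reference (ref count 2, used 1/2) -> match (matches: 1)
  'artist' -> not in reference -> no match (matches: 1)
  'woman' -> not in reference -> no match (matches: 1)
  'woman' -> not in reference -> no match (matches: 1)
  'city' -> not in reference -> no match (matches: 1)
  'under' -> not in reference -> no match (matches: 1)
  'city' -> not in reference -> no match (matches: 1)
Clipped matches: 1, Candidate length: 7
Precision = 1/7

1/7


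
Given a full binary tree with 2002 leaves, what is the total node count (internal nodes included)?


Leaf nodes (terminals): 2002
Internal nodes = n - 1 = 2002 - 1 = 2001
Total = leaves + internal = 2002 + 2001 = 4003

4003


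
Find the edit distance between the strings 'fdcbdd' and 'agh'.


Building DP table for s1='fdcbdd' (len 6) and s2='agh' (len 3):
       a  g  h
    0  1  2  3
  f 1  1  2  3
  d 2  2  2  3
  c 3  3  3  3
  b 4  4  4  4
  d 5  5  5  5
  d 6  6  6  6
Edit distance = dp[6][3] = 6

6


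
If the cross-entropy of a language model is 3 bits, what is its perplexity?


Perplexity formula: PP = 2^H
H = 3
PP = 2^3
Steps: 2^1 = 2, 2^2 = 4, 2^3 = 8
PP = 8

8


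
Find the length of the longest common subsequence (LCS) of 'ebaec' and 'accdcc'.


DP table for LCS of 'ebaec' and 'accdcc':
       a  c  c  d  c  c
    0  0  0  0  0  0  0
  e 0  0  0  0  0  0  0
  b 0  0  0  0  0  0  0
  a 0  1  1  1  1  1  1
  e 0  1  1  1  1  1  1
  c 0  1  2  2  2  2  2
LCS: 'ac'
LCS length = 2

2


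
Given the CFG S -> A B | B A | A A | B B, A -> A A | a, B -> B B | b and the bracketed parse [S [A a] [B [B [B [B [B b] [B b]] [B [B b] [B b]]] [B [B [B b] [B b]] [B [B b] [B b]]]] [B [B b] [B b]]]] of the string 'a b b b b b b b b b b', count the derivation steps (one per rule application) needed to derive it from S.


Every bracketed nonterminal node [X ...] in the tree is produced by exactly one rule application.
Reading the tree off as a leftmost derivation:
  Step 1: S  =>  A B   (applied S -> A B)
  Step 2: A B  =>  a B   (applied A -> a)
  Step 3: a B  =>  a B B   (applied B -> B B)
  Step 4: a B B  =>  a B B B   (applied B -> B B)
  Step 5: a B B B  =>  a B B B B   (applied B -> B B)
  Step 6: a B B B B  =>  a B B B B B   (applied B -> B B)
  Step 7: a B B B B B  =>  a b B B B B   (applied B -> b)
  Step 8: a b B B B B  =>  a b b B B B   (applied B -> b)
  Step 9: a b b B B B  =>  a b b B B B B   (applied B -> B B)
  Step 10: a b b B B B B  =>  a b b b B B B   (applied B -> b)
  Step 11: a b b b B B B  =>  a b b b b B B   (applied B -> b)
  Step 12: a b b b b B B  =>  a b b b b B B B   (applied B -> B B)
  Step 13: a b b b b B B B  =>  a b b b b B B B B   (applied B -> B B)
  Step 14: a b b b b B B B B  =>  a b b b b b B B B   (applied B -> b)
  Step 15: a b b b b b B B B  =>  a b b b b b b B B   (applied B -> b)
  Step 16: a b b b b b b B B  =>  a b b b b b b B B B   (applied B -> B B)
  Step 17: a b b b b b b B B B  =>  a b b b b b b b B B   (applied B -> b)
  Step 18: a b b b b b b b B B  =>  a b b b b b b b b B   (applied B -> b)
  Step 19: a b b b b b b b b B  =>  a b b b b b b b b B B   (applied B -> B B)
  Step 20: a b b b b b b b b B B  =>  a b b b b b b b b b B   (applied B -> b)
  Step 21: a b b b b b b b b b B  =>  a b b b b b b b b b b   (applied B -> b)
Final yield: a b b b b b b b b b b
Total rewrite steps: 21

21


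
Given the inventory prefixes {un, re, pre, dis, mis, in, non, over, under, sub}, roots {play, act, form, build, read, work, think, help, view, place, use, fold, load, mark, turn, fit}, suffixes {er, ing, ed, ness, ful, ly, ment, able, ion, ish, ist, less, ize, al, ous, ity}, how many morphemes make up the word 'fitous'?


Segmenting 'fitous' against the inventory:
  'fit' -> root (morpheme 1)
  'ous' -> suffix (morpheme 2)
Total morphemes: 2

2


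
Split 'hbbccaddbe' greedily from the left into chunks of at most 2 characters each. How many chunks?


'hbbccaddbe' has 10 characters.
Chunking with max size 2:
  Chunk 1: 'hb' (positions 0-1)
  Chunk 2: 'bc' (positions 2-3)
  Chunk 3: 'ca' (positions 4-5)
  Chunk 4: 'dd' (positions 6-7)
  Chunk 5: 'be' (positions 8-9)
Total chunks: ceil(10 / 2) = 5

5


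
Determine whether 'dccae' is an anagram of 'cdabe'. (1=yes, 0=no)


Sort characters of 'dccae': 'accde'
Sort characters of 'cdabe': 'abcde'
Sorted forms differ -> they are NOT anagrams
Result: 0

0


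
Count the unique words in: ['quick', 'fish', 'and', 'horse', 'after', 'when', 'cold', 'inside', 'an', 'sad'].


Listing all tokens and tracking unique types:
  Token 1: 'quick' -> NEW (unique so far: 1)
  Token 2: 'fish' -> NEW (unique so far: 2)
  Token 3: 'and' -> NEW (unique so far: 3)
  Token 4: 'horse' -> NEW (unique so far: 4)
  Token 5: 'after' -> NEW (unique so far: 5)
  Token 6: 'when' -> NEW (unique so far: 6)
  Token 7: 'cold' -> NEW (unique so far: 7)
  Token 8: 'inside' -> NEW (unique so far: 8)
  Token 9: 'an' -> NEW (unique so far: 9)
  Token 10: 'sad' -> NEW (unique so far: 10)
Unique types: ('after', 'an', 'and', 'cold', 'fish', 'horse', 'inside', 'quick', 'sad', 'when')
Vocabulary size: 10

10


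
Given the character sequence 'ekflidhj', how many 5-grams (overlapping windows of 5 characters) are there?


String 'ekflidhj' has length L = 8.
Number of overlapping n-grams = L - n + 1
Substituting: 8 - 5 + 1 = 4

4


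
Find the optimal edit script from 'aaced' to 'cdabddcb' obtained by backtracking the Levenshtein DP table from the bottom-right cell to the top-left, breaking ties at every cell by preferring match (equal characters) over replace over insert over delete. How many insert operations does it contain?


Edit distance = 6. Backtracking from cell (5, 8) with preference match > replace > insert > delete,
then listing the resulting alignment 'aaced' -> 'cdabddcb' left to right:
  Step 1: insert 'c' [insertion #1]
  Step 2: replace a->d
  Step 3: keep 'a'
  Step 4: replace c->b
  Step 5: replace e->d
  Step 6: keep 'd'
  Step 7: insert 'c' [insertion #2]
  Step 8: insert 'b' [insertion #3]
Total insertions: 3

3


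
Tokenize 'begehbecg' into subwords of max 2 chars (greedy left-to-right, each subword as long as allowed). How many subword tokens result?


'begehbecg' has 9 characters.
Chunking with max size 2:
  Chunk 1: 'be' (positions 0-1)
  Chunk 2: 'ge' (positions 2-3)
  Chunk 3: 'hb' (positions 4-5)
  Chunk 4: 'ec' (positions 6-7)
  Chunk 5: 'g' (positions 8-8)
Total chunks: ceil(9 / 2) = 5

5


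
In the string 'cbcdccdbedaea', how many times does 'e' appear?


Scanning 'cbcdccdbedaea' for 'e':
  Position 8: 'e' -> MATCH (count: 1)
  Position 11: 'e' -> MATCH (count: 2)
Total occurrences of 'e': 2

2


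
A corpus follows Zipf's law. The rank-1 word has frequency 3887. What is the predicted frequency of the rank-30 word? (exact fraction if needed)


Zipf's law: freq(rank) = f1 / rank
f1 = 3887, rank = 30
freq = 3887 / 30
GCD(3887, 30) = 1
Simplified: 3887/30

3887/30


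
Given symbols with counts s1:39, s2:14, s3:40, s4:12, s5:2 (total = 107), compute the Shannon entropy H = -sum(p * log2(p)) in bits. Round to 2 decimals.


Computing entropy H = -sum(p_i * log2(p_i)):
  s1: p = 39/107 = 0.3645, -p*log2(p) = 0.5307
  s2: p = 14/107 = 0.1308, -p*log2(p) = 0.3839
  s3: p = 40/107 = 0.3738, -p*log2(p) = 0.5307
  s4: p = 12/107 = 0.1121, -p*log2(p) = 0.3540
  s5: p = 2/107 = 0.0187, -p*log2(p) = 0.1073
H = sum of terms = 1.9066
Rounded to 2 decimals: 1.91

1.91


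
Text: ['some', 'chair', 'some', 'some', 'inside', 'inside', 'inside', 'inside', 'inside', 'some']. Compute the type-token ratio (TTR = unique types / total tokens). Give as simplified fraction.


Tokens: 10
Unique types: ('chair', 'inside', 'some') = 3
TTR = 3/10
Already in lowest terms.

3/10


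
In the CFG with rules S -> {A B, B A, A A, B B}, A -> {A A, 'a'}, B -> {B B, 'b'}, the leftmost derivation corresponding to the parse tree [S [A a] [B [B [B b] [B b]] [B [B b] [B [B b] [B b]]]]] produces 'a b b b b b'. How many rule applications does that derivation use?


Every bracketed nonterminal node [X ...] in the tree is produced by exactly one rule application.
Reading the tree off as a leftmost derivation:
  Step 1: S  =>  A B   (applied S -> A B)
  Step 2: A B  =>  a B   (applied A -> a)
  Step 3: a B  =>  a B B   (applied B -> B B)
  Step 4: a B B  =>  a B B B   (applied B -> B B)
  Step 5: a B B B  =>  a b B B   (applied B -> b)
  Step 6: a b B B  =>  a b b B   (applied B -> b)
  Step 7: a b b B  =>  a b b B B   (applied B -> B B)
  Step 8: a b b B B  =>  a b b b B   (applied B -> b)
  Step 9: a b b b B  =>  a b b b B B   (applied B -> B B)
  Step 10: a b b b B B  =>  a b b b b B   (applied B -> b)
  Step 11: a b b b b B  =>  a b b b b b   (applied B -> b)
Final yield: a b b b b b
Total rewrite steps: 11

11


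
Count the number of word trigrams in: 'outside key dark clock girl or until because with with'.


Word trigrams from [10] words:
  Trigram 1: (outside key dark)
  Trigram 2: (key dark clock)
  Trigram 3: (dark clock girl)
  Trigram 4: (clock girl or)
  Trigram 5: (girl or until)
  Trigram 6: (or until because)
  Trigram 7: (until because with)
  Trigram 8: (because with with)
Total word trigrams: 10 - 2 = 8

8


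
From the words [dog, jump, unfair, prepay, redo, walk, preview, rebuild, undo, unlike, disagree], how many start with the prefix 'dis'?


Checking each word for prefix 'dis':
  'dog' -> no (count: 0)
  'jump' -> no (count: 0)
  'unfair' -> no (count: 0)
  'prepay' -> no (count: 0)
  'redo' -> no (count: 0)
  'walk' -> no (count: 0)
  'preview' -> no (count: 0)
  'rebuild' -> no (count: 0)
  'undo' -> no (count: 0)
  'unlike' -> no (count: 0)
  'disagree' -> YES, starts with 'dis' (count: 1)
Total with prefix 'dis': 1

1


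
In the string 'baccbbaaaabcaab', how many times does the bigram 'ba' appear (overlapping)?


Scanning 'baccbbaaaabcaab' for bigram 'ba':
  Position 0: 'ba' -> MATCH
  Position 1: 'ac' -> no
  Position 2: 'cc' -> no
  Position 3: 'cb' -> no
  Position 4: 'bb' -> no
  Position 5: 'ba' -> MATCH
  Position 6: 'aa' -> no
  Position 7: 'aa' -> no
  Position 8: 'aa' -> no
  Position 9: 'ab' -> no
  Position 10: 'bc' -> no
  Position 11: 'ca' -> no
  Position 12: 'aa' -> no
  Position 13: 'ab' -> no
Total matches: 2

2


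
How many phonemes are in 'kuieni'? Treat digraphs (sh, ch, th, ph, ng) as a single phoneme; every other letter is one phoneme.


Parsing 'kuieni' greedily, digraphs first:
  'k' -> consonant phoneme (phonemes so far: 1)
  'u' -> vowel phoneme (phonemes so far: 2)
  'i' -> vowel phoneme (phonemes so far: 3)
  'e' -> vowel phoneme (phonemes so far: 4)
  'n' -> consonant phoneme (phonemes so far: 5)
  'i' -> vowel phoneme (phonemes so far: 6)
Total phonemes: 6

6


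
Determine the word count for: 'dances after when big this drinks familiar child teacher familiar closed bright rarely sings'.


Counting words by splitting on spaces:
  Word 1: 'dances'
  Word 2: 'after'
  Word 3: 'when'
  Word 4: 'big'
  Word 5: 'this'
  Word 6: 'drinks'
  Word 7: 'familiar'
  Word 8: 'child'
  Word 9: 'teacher'
  Word 10: 'familiar'
  Word 11: 'closed'
  Word 12: 'bright'
  Word 13: 'rarely'
  Word 14: 'sings'
Total words: 14

14


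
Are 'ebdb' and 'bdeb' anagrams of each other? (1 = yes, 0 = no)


Sort characters of 'ebdb': 'bbde'
Sort characters of 'bdeb': 'bbde'
Sorted forms match -> they ARE anagrams
Result: 1

1


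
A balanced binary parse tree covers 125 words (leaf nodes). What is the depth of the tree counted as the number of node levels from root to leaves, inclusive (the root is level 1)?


In a balanced binary tree with n leaves the deepest leaf is ceil(log2(n)) edges below the root,
so counting node levels inclusive of root and leaves gives ceil(log2(n)) + 1 levels.
log2(125) = 6.9658
ceil(6.9658) = 7
levels = 7 + 1 = 8

8


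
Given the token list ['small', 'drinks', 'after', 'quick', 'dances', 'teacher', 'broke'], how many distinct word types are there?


Listing all tokens and tracking unique types:
  Token 1: 'small' -> NEW (unique so far: 1)
  Token 2: 'drinks' -> NEW (unique so far: 2)
  Token 3: 'after' -> NEW (unique so far: 3)
  Token 4: 'quick' -> NEW (unique so far: 4)
  Token 5: 'dances' -> NEW (unique so far: 5)
  Token 6: 'teacher' -> NEW (unique so far: 6)
  Token 7: 'broke' -> NEW (unique so far: 7)
Unique types: ('after', 'broke', 'dances', 'drinks', 'quick', 'small', 'teacher')
Vocabulary size: 7

7


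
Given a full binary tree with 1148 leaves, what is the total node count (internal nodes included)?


Leaf nodes (terminals): 1148
Internal nodes = n - 1 = 1148 - 1 = 1147
Total = leaves + internal = 1148 + 1147 = 2295

2295


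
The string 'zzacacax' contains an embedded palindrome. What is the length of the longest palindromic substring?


Scanning 'zzacacax' for palindromic substrings.
Substring at positions 2-6: 'acaca'.
Check: reverse('acaca') = 'acaca' -> palindrome confirmed.
Neighbouring characters ('z' / 'x') break symmetry, so it cannot extend further.
No longer palindromic substring exists; longest length = 5

5


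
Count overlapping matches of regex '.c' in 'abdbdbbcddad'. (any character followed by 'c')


Pattern: .c means any character followed by 'c'.
Scanning 'abdbdbbcddad' position-by-position:
  Pos 0: window 'ab' -> no
  Pos 1: window 'bd' -> no
  Pos 2: window 'db' -> no
  Pos 3: window 'bd' -> no
  Pos 4: window 'db' -> no
  Pos 5: window 'bb' -> no
  Pos 6: window 'bc' -> MATCH
  Pos 7: window 'cd' -> no
  Pos 8: window 'dd' -> no
  Pos 9: window 'da' -> no
  Pos 10: window 'ad' -> no
  Pos 11: window 'd' -> no
Total matches: 1

1


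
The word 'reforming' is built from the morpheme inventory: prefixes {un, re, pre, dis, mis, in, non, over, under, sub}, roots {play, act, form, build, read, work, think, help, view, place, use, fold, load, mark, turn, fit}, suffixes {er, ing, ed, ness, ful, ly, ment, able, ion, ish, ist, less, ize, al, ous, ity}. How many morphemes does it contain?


Segmenting 'reforming' against the inventory:
  're' -> prefix (morpheme 1)
  'form' -> root (morpheme 2)
  'ing' -> suffix (morpheme 3)
Total morphemes: 3

3


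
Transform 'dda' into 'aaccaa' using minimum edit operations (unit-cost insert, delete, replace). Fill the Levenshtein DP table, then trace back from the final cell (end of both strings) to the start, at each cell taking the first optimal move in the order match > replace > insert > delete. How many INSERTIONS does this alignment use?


Edit distance = 5. Backtracking from cell (3, 6) with preference match > replace > insert > delete,
then listing the resulting alignment 'dda' -> 'aaccaa' left to right:
  Step 1: insert 'a' [insertion #1]
  Step 2: insert 'a' [insertion #2]
  Step 3: insert 'c' [insertion #3]
  Step 4: replace d->c
  Step 5: replace d->a
  Step 6: keep 'a'
Total insertions: 3

3


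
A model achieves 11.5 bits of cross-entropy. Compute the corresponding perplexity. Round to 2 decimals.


Perplexity formula: PP = 2^H
H = 11.5
PP = 2^11.5
Decompose: 2^11.5 = 2^11 * 2^0.5 = 2^11 * sqrt(2)
2^11 = 2048, sqrt(2) ~ 1.4142136
PP ~ 2048 * 1.4142136 = 2896.3094528
Rounded to 2 decimals: 2896.31

2896.31


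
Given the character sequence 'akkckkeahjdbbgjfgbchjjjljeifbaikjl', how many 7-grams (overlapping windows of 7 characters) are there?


String 'akkckkeahjdbbgjfgbchjjjljeifbaikjl' has length L = 34.
Number of overlapping n-grams = L - n + 1
Substituting: 34 - 7 + 1 = 28

28


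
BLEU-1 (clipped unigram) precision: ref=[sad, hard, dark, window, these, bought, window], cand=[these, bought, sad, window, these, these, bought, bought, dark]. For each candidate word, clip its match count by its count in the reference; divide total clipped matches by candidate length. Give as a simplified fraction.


Reference word counts: {'bought': 1, 'dark': 1, 'hard': 1, 'sad': 1, 'these': 1, 'window': 2}
Checking each candidate word (with clipping):
  'these' -> in reference (ref count 1, used 1/1) -> match (matches: 1)
  'bought' -> in reference (ref count 1, used 1/1) -> match (matches: 2)
  'sad' -> in reference (ref count 1, used 1/1) -> match (matches: 3)
  'window' -> in reference (ref count 2, used 1/2) -> match (matches: 4)
  'these' -> ref count 1 already used up (1/1) -> clipped, no match (matches: 4)
  'these' -> ref count 1 already used up (1/1) -> clipped, no match (matches: 4)
  'bought' -> ref count 1 already used up (1/1) -> clipped, no match (matches: 4)
  'bought' -> ref count 1 already used up (1/1) -> clipped, no match (matches: 4)
  'dark' -> in reference (ref count 1, used 1/1) -> match (matches: 5)
Clipped matches: 5, Candidate length: 9
Precision = 5/9

5/9
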